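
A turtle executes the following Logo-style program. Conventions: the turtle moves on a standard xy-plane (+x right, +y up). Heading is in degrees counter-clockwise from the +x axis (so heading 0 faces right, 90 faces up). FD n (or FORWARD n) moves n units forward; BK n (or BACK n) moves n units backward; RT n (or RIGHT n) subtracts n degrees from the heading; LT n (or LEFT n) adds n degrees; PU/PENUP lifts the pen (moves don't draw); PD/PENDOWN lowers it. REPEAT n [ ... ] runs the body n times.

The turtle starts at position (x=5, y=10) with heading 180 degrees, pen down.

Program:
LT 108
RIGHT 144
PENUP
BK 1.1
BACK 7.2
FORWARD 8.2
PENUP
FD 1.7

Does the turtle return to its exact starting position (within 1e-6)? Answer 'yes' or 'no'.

Executing turtle program step by step:
Start: pos=(5,10), heading=180, pen down
LT 108: heading 180 -> 288
RT 144: heading 288 -> 144
PU: pen up
BK 1.1: (5,10) -> (5.89,9.353) [heading=144, move]
BK 7.2: (5.89,9.353) -> (11.715,5.121) [heading=144, move]
FD 8.2: (11.715,5.121) -> (5.081,9.941) [heading=144, move]
PU: pen up
FD 1.7: (5.081,9.941) -> (3.706,10.94) [heading=144, move]
Final: pos=(3.706,10.94), heading=144, 0 segment(s) drawn

Start position: (5, 10)
Final position: (3.706, 10.94)
Distance = 1.6; >= 1e-6 -> NOT closed

Answer: no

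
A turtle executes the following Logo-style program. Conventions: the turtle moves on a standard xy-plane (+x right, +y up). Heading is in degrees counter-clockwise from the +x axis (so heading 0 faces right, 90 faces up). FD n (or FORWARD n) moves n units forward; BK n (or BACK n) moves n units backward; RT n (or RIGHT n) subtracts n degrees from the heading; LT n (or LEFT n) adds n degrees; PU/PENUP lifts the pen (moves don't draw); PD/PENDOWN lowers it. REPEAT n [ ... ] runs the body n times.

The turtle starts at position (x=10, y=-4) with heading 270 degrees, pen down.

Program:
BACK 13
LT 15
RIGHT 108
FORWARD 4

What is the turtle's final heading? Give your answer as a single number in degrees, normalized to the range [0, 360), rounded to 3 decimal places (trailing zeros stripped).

Answer: 177

Derivation:
Executing turtle program step by step:
Start: pos=(10,-4), heading=270, pen down
BK 13: (10,-4) -> (10,9) [heading=270, draw]
LT 15: heading 270 -> 285
RT 108: heading 285 -> 177
FD 4: (10,9) -> (6.005,9.209) [heading=177, draw]
Final: pos=(6.005,9.209), heading=177, 2 segment(s) drawn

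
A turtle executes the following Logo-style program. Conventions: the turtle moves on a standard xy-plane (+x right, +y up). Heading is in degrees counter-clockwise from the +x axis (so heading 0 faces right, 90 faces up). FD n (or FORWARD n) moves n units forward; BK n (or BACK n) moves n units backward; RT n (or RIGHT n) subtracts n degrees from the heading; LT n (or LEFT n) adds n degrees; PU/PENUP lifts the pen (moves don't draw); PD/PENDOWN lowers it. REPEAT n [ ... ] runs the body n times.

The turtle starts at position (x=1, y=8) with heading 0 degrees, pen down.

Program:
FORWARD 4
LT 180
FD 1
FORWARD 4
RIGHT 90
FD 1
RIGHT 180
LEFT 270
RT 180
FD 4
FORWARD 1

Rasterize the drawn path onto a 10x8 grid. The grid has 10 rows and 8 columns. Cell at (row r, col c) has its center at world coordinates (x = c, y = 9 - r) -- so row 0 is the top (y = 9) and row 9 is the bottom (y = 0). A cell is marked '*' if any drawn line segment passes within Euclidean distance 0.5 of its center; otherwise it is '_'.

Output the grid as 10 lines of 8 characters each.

Segment 0: (1,8) -> (5,8)
Segment 1: (5,8) -> (4,8)
Segment 2: (4,8) -> (0,8)
Segment 3: (0,8) -> (0,9)
Segment 4: (0,9) -> (4,9)
Segment 5: (4,9) -> (5,9)

Answer: ******__
******__
________
________
________
________
________
________
________
________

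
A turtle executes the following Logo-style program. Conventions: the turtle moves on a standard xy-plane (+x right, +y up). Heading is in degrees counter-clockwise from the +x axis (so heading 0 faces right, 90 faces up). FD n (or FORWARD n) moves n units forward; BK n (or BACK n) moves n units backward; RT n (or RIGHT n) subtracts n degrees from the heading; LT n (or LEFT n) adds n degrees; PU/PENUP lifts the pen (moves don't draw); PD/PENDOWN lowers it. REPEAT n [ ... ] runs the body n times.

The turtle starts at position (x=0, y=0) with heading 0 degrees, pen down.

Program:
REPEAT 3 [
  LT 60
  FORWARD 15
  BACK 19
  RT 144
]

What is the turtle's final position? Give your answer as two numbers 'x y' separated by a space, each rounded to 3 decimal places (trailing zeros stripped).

Executing turtle program step by step:
Start: pos=(0,0), heading=0, pen down
REPEAT 3 [
  -- iteration 1/3 --
  LT 60: heading 0 -> 60
  FD 15: (0,0) -> (7.5,12.99) [heading=60, draw]
  BK 19: (7.5,12.99) -> (-2,-3.464) [heading=60, draw]
  RT 144: heading 60 -> 276
  -- iteration 2/3 --
  LT 60: heading 276 -> 336
  FD 15: (-2,-3.464) -> (11.703,-9.565) [heading=336, draw]
  BK 19: (11.703,-9.565) -> (-5.654,-1.837) [heading=336, draw]
  RT 144: heading 336 -> 192
  -- iteration 3/3 --
  LT 60: heading 192 -> 252
  FD 15: (-5.654,-1.837) -> (-10.289,-16.103) [heading=252, draw]
  BK 19: (-10.289,-16.103) -> (-4.418,1.967) [heading=252, draw]
  RT 144: heading 252 -> 108
]
Final: pos=(-4.418,1.967), heading=108, 6 segment(s) drawn

Answer: -4.418 1.967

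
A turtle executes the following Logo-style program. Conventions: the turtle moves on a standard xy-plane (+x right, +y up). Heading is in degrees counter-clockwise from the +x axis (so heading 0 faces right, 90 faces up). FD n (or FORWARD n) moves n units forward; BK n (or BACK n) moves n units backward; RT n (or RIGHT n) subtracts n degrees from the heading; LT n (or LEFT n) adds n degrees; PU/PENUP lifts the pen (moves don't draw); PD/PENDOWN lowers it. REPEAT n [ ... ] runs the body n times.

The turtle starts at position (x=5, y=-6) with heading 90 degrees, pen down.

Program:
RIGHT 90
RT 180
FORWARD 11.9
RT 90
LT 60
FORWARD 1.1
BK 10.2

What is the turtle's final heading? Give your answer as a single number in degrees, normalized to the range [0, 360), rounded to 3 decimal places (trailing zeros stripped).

Executing turtle program step by step:
Start: pos=(5,-6), heading=90, pen down
RT 90: heading 90 -> 0
RT 180: heading 0 -> 180
FD 11.9: (5,-6) -> (-6.9,-6) [heading=180, draw]
RT 90: heading 180 -> 90
LT 60: heading 90 -> 150
FD 1.1: (-6.9,-6) -> (-7.853,-5.45) [heading=150, draw]
BK 10.2: (-7.853,-5.45) -> (0.981,-10.55) [heading=150, draw]
Final: pos=(0.981,-10.55), heading=150, 3 segment(s) drawn

Answer: 150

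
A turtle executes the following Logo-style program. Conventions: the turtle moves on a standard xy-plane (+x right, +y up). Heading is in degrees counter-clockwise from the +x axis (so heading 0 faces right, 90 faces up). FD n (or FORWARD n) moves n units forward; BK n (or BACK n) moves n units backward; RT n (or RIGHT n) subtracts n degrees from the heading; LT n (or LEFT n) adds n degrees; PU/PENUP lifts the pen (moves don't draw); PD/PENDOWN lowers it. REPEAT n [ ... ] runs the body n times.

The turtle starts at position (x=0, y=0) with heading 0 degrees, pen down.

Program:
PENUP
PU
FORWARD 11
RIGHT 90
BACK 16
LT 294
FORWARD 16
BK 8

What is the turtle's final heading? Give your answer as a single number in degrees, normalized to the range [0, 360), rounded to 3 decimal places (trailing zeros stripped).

Answer: 204

Derivation:
Executing turtle program step by step:
Start: pos=(0,0), heading=0, pen down
PU: pen up
PU: pen up
FD 11: (0,0) -> (11,0) [heading=0, move]
RT 90: heading 0 -> 270
BK 16: (11,0) -> (11,16) [heading=270, move]
LT 294: heading 270 -> 204
FD 16: (11,16) -> (-3.617,9.492) [heading=204, move]
BK 8: (-3.617,9.492) -> (3.692,12.746) [heading=204, move]
Final: pos=(3.692,12.746), heading=204, 0 segment(s) drawn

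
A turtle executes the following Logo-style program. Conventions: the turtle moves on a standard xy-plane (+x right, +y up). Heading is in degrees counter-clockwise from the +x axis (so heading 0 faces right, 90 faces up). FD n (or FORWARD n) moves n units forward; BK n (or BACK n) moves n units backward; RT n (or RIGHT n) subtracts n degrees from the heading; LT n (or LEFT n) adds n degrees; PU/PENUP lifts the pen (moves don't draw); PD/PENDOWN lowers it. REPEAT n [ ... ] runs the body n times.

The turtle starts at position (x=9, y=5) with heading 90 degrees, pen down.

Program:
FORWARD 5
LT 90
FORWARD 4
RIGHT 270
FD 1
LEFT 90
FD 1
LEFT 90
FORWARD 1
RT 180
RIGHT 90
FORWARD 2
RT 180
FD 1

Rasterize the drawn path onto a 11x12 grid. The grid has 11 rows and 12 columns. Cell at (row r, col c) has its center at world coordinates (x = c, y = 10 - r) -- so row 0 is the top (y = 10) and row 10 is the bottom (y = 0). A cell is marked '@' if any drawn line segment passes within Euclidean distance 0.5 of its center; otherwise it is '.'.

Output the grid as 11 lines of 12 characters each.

Answer: ....@@@@@@..
.....@@..@..
.........@..
.........@..
.........@..
.........@..
............
............
............
............
............

Derivation:
Segment 0: (9,5) -> (9,10)
Segment 1: (9,10) -> (5,10)
Segment 2: (5,10) -> (5,9)
Segment 3: (5,9) -> (6,9)
Segment 4: (6,9) -> (6,10)
Segment 5: (6,10) -> (4,10)
Segment 6: (4,10) -> (5,10)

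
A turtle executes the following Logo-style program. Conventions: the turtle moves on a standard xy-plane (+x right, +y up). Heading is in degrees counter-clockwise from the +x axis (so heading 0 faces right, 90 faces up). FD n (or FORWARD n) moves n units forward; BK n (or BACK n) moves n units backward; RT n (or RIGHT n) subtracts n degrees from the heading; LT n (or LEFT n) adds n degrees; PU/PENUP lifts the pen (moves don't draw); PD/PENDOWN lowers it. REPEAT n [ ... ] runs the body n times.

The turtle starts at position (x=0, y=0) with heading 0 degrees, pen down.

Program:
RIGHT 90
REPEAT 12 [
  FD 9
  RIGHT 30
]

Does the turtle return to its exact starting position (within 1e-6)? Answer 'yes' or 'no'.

Executing turtle program step by step:
Start: pos=(0,0), heading=0, pen down
RT 90: heading 0 -> 270
REPEAT 12 [
  -- iteration 1/12 --
  FD 9: (0,0) -> (0,-9) [heading=270, draw]
  RT 30: heading 270 -> 240
  -- iteration 2/12 --
  FD 9: (0,-9) -> (-4.5,-16.794) [heading=240, draw]
  RT 30: heading 240 -> 210
  -- iteration 3/12 --
  FD 9: (-4.5,-16.794) -> (-12.294,-21.294) [heading=210, draw]
  RT 30: heading 210 -> 180
  -- iteration 4/12 --
  FD 9: (-12.294,-21.294) -> (-21.294,-21.294) [heading=180, draw]
  RT 30: heading 180 -> 150
  -- iteration 5/12 --
  FD 9: (-21.294,-21.294) -> (-29.088,-16.794) [heading=150, draw]
  RT 30: heading 150 -> 120
  -- iteration 6/12 --
  FD 9: (-29.088,-16.794) -> (-33.588,-9) [heading=120, draw]
  RT 30: heading 120 -> 90
  -- iteration 7/12 --
  FD 9: (-33.588,-9) -> (-33.588,0) [heading=90, draw]
  RT 30: heading 90 -> 60
  -- iteration 8/12 --
  FD 9: (-33.588,0) -> (-29.088,7.794) [heading=60, draw]
  RT 30: heading 60 -> 30
  -- iteration 9/12 --
  FD 9: (-29.088,7.794) -> (-21.294,12.294) [heading=30, draw]
  RT 30: heading 30 -> 0
  -- iteration 10/12 --
  FD 9: (-21.294,12.294) -> (-12.294,12.294) [heading=0, draw]
  RT 30: heading 0 -> 330
  -- iteration 11/12 --
  FD 9: (-12.294,12.294) -> (-4.5,7.794) [heading=330, draw]
  RT 30: heading 330 -> 300
  -- iteration 12/12 --
  FD 9: (-4.5,7.794) -> (0,0) [heading=300, draw]
  RT 30: heading 300 -> 270
]
Final: pos=(0,0), heading=270, 12 segment(s) drawn

Start position: (0, 0)
Final position: (0, 0)
Distance = 0; < 1e-6 -> CLOSED

Answer: yes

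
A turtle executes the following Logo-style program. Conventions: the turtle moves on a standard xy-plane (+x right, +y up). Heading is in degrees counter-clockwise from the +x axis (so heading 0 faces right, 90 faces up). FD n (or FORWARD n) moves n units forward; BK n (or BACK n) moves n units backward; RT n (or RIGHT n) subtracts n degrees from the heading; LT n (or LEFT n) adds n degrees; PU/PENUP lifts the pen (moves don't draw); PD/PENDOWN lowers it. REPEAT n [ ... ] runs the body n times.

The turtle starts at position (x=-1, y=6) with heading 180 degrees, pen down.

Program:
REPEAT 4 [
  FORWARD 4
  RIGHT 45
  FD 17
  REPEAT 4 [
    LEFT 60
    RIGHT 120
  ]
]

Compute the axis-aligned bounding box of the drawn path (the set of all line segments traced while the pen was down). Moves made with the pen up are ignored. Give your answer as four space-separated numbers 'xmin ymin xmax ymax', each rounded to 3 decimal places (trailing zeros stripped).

Answer: -32.779 -12.764 -1 18.021

Derivation:
Executing turtle program step by step:
Start: pos=(-1,6), heading=180, pen down
REPEAT 4 [
  -- iteration 1/4 --
  FD 4: (-1,6) -> (-5,6) [heading=180, draw]
  RT 45: heading 180 -> 135
  FD 17: (-5,6) -> (-17.021,18.021) [heading=135, draw]
  REPEAT 4 [
    -- iteration 1/4 --
    LT 60: heading 135 -> 195
    RT 120: heading 195 -> 75
    -- iteration 2/4 --
    LT 60: heading 75 -> 135
    RT 120: heading 135 -> 15
    -- iteration 3/4 --
    LT 60: heading 15 -> 75
    RT 120: heading 75 -> 315
    -- iteration 4/4 --
    LT 60: heading 315 -> 15
    RT 120: heading 15 -> 255
  ]
  -- iteration 2/4 --
  FD 4: (-17.021,18.021) -> (-18.056,14.157) [heading=255, draw]
  RT 45: heading 255 -> 210
  FD 17: (-18.056,14.157) -> (-32.779,5.657) [heading=210, draw]
  REPEAT 4 [
    -- iteration 1/4 --
    LT 60: heading 210 -> 270
    RT 120: heading 270 -> 150
    -- iteration 2/4 --
    LT 60: heading 150 -> 210
    RT 120: heading 210 -> 90
    -- iteration 3/4 --
    LT 60: heading 90 -> 150
    RT 120: heading 150 -> 30
    -- iteration 4/4 --
    LT 60: heading 30 -> 90
    RT 120: heading 90 -> 330
  ]
  -- iteration 3/4 --
  FD 4: (-32.779,5.657) -> (-29.314,3.657) [heading=330, draw]
  RT 45: heading 330 -> 285
  FD 17: (-29.314,3.657) -> (-24.914,-12.764) [heading=285, draw]
  REPEAT 4 [
    -- iteration 1/4 --
    LT 60: heading 285 -> 345
    RT 120: heading 345 -> 225
    -- iteration 2/4 --
    LT 60: heading 225 -> 285
    RT 120: heading 285 -> 165
    -- iteration 3/4 --
    LT 60: heading 165 -> 225
    RT 120: heading 225 -> 105
    -- iteration 4/4 --
    LT 60: heading 105 -> 165
    RT 120: heading 165 -> 45
  ]
  -- iteration 4/4 --
  FD 4: (-24.914,-12.764) -> (-22.086,-9.935) [heading=45, draw]
  RT 45: heading 45 -> 0
  FD 17: (-22.086,-9.935) -> (-5.086,-9.935) [heading=0, draw]
  REPEAT 4 [
    -- iteration 1/4 --
    LT 60: heading 0 -> 60
    RT 120: heading 60 -> 300
    -- iteration 2/4 --
    LT 60: heading 300 -> 0
    RT 120: heading 0 -> 240
    -- iteration 3/4 --
    LT 60: heading 240 -> 300
    RT 120: heading 300 -> 180
    -- iteration 4/4 --
    LT 60: heading 180 -> 240
    RT 120: heading 240 -> 120
  ]
]
Final: pos=(-5.086,-9.935), heading=120, 8 segment(s) drawn

Segment endpoints: x in {-32.779, -29.314, -24.914, -22.086, -18.056, -17.021, -5.086, -5, -1}, y in {-12.764, -9.935, -9.935, 3.657, 5.657, 6, 6, 14.157, 18.021}
xmin=-32.779, ymin=-12.764, xmax=-1, ymax=18.021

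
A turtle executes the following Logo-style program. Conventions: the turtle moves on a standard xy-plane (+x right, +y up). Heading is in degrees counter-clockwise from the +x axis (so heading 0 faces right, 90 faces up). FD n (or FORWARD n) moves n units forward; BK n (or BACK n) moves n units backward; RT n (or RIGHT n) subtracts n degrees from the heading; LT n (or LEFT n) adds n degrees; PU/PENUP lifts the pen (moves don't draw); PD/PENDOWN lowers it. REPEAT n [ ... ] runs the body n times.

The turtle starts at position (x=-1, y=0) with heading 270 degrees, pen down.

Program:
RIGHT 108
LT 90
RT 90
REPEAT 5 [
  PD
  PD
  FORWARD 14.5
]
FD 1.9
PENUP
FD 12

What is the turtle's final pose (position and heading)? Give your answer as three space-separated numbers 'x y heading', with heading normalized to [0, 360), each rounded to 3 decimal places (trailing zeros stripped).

Executing turtle program step by step:
Start: pos=(-1,0), heading=270, pen down
RT 108: heading 270 -> 162
LT 90: heading 162 -> 252
RT 90: heading 252 -> 162
REPEAT 5 [
  -- iteration 1/5 --
  PD: pen down
  PD: pen down
  FD 14.5: (-1,0) -> (-14.79,4.481) [heading=162, draw]
  -- iteration 2/5 --
  PD: pen down
  PD: pen down
  FD 14.5: (-14.79,4.481) -> (-28.581,8.961) [heading=162, draw]
  -- iteration 3/5 --
  PD: pen down
  PD: pen down
  FD 14.5: (-28.581,8.961) -> (-42.371,13.442) [heading=162, draw]
  -- iteration 4/5 --
  PD: pen down
  PD: pen down
  FD 14.5: (-42.371,13.442) -> (-56.161,17.923) [heading=162, draw]
  -- iteration 5/5 --
  PD: pen down
  PD: pen down
  FD 14.5: (-56.161,17.923) -> (-69.952,22.404) [heading=162, draw]
]
FD 1.9: (-69.952,22.404) -> (-71.759,22.991) [heading=162, draw]
PU: pen up
FD 12: (-71.759,22.991) -> (-83.171,26.699) [heading=162, move]
Final: pos=(-83.171,26.699), heading=162, 6 segment(s) drawn

Answer: -83.171 26.699 162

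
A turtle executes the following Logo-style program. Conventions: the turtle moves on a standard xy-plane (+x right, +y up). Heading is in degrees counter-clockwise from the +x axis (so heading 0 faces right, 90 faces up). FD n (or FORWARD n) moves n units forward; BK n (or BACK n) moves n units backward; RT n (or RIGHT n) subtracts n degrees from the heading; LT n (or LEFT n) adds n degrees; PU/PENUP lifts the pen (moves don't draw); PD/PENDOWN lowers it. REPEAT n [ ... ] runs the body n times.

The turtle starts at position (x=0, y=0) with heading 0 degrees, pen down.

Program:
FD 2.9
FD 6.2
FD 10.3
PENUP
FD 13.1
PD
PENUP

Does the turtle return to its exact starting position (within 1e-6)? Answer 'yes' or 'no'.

Answer: no

Derivation:
Executing turtle program step by step:
Start: pos=(0,0), heading=0, pen down
FD 2.9: (0,0) -> (2.9,0) [heading=0, draw]
FD 6.2: (2.9,0) -> (9.1,0) [heading=0, draw]
FD 10.3: (9.1,0) -> (19.4,0) [heading=0, draw]
PU: pen up
FD 13.1: (19.4,0) -> (32.5,0) [heading=0, move]
PD: pen down
PU: pen up
Final: pos=(32.5,0), heading=0, 3 segment(s) drawn

Start position: (0, 0)
Final position: (32.5, 0)
Distance = 32.5; >= 1e-6 -> NOT closed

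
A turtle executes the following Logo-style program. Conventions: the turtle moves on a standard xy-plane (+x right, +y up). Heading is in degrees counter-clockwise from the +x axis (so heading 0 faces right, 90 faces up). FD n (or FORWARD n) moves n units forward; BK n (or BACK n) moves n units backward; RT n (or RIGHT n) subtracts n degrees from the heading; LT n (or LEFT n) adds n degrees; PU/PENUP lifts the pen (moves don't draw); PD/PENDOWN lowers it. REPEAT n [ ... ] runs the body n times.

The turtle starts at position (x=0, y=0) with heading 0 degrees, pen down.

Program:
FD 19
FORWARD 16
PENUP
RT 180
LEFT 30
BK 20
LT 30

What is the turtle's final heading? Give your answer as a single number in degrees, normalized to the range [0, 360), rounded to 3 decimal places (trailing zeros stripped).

Answer: 240

Derivation:
Executing turtle program step by step:
Start: pos=(0,0), heading=0, pen down
FD 19: (0,0) -> (19,0) [heading=0, draw]
FD 16: (19,0) -> (35,0) [heading=0, draw]
PU: pen up
RT 180: heading 0 -> 180
LT 30: heading 180 -> 210
BK 20: (35,0) -> (52.321,10) [heading=210, move]
LT 30: heading 210 -> 240
Final: pos=(52.321,10), heading=240, 2 segment(s) drawn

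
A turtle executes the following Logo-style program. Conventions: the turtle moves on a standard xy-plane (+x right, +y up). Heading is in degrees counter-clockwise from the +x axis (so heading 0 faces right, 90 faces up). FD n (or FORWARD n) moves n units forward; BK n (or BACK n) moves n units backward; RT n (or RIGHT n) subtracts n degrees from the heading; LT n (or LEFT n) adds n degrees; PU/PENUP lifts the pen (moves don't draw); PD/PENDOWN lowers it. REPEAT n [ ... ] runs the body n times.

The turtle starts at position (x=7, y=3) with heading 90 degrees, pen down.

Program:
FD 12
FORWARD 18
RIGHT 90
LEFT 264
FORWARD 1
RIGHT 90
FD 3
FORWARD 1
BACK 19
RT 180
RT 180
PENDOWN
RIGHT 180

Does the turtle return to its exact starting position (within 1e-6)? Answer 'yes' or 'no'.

Answer: no

Derivation:
Executing turtle program step by step:
Start: pos=(7,3), heading=90, pen down
FD 12: (7,3) -> (7,15) [heading=90, draw]
FD 18: (7,15) -> (7,33) [heading=90, draw]
RT 90: heading 90 -> 0
LT 264: heading 0 -> 264
FD 1: (7,33) -> (6.895,32.005) [heading=264, draw]
RT 90: heading 264 -> 174
FD 3: (6.895,32.005) -> (3.912,32.319) [heading=174, draw]
FD 1: (3.912,32.319) -> (2.917,32.424) [heading=174, draw]
BK 19: (2.917,32.424) -> (21.813,30.438) [heading=174, draw]
RT 180: heading 174 -> 354
RT 180: heading 354 -> 174
PD: pen down
RT 180: heading 174 -> 354
Final: pos=(21.813,30.438), heading=354, 6 segment(s) drawn

Start position: (7, 3)
Final position: (21.813, 30.438)
Distance = 31.181; >= 1e-6 -> NOT closed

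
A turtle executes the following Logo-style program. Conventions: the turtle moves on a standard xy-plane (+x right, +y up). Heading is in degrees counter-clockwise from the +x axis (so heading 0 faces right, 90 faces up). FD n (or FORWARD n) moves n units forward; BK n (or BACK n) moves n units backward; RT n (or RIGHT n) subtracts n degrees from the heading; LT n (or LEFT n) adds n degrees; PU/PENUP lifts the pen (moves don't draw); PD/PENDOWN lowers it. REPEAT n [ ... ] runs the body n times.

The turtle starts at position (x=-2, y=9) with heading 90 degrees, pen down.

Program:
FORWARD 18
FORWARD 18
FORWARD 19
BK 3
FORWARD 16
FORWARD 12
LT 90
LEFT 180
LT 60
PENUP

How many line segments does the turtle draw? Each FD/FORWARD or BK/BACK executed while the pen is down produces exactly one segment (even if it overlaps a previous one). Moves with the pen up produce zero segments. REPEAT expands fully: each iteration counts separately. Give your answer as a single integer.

Executing turtle program step by step:
Start: pos=(-2,9), heading=90, pen down
FD 18: (-2,9) -> (-2,27) [heading=90, draw]
FD 18: (-2,27) -> (-2,45) [heading=90, draw]
FD 19: (-2,45) -> (-2,64) [heading=90, draw]
BK 3: (-2,64) -> (-2,61) [heading=90, draw]
FD 16: (-2,61) -> (-2,77) [heading=90, draw]
FD 12: (-2,77) -> (-2,89) [heading=90, draw]
LT 90: heading 90 -> 180
LT 180: heading 180 -> 0
LT 60: heading 0 -> 60
PU: pen up
Final: pos=(-2,89), heading=60, 6 segment(s) drawn
Segments drawn: 6

Answer: 6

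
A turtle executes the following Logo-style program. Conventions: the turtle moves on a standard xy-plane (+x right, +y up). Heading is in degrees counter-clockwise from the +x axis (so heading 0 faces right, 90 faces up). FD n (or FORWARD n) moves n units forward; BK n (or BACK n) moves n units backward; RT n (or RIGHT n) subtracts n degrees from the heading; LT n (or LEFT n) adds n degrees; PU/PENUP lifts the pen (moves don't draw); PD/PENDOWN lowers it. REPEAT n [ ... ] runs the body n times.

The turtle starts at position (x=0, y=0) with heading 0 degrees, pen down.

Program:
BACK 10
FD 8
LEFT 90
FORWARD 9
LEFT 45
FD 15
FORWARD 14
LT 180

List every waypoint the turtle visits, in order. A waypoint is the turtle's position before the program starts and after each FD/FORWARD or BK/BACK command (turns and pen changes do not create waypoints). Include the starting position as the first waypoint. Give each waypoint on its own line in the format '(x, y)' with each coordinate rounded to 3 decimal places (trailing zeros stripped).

Answer: (0, 0)
(-10, 0)
(-2, 0)
(-2, 9)
(-12.607, 19.607)
(-22.506, 29.506)

Derivation:
Executing turtle program step by step:
Start: pos=(0,0), heading=0, pen down
BK 10: (0,0) -> (-10,0) [heading=0, draw]
FD 8: (-10,0) -> (-2,0) [heading=0, draw]
LT 90: heading 0 -> 90
FD 9: (-2,0) -> (-2,9) [heading=90, draw]
LT 45: heading 90 -> 135
FD 15: (-2,9) -> (-12.607,19.607) [heading=135, draw]
FD 14: (-12.607,19.607) -> (-22.506,29.506) [heading=135, draw]
LT 180: heading 135 -> 315
Final: pos=(-22.506,29.506), heading=315, 5 segment(s) drawn
Waypoints (6 total):
(0, 0)
(-10, 0)
(-2, 0)
(-2, 9)
(-12.607, 19.607)
(-22.506, 29.506)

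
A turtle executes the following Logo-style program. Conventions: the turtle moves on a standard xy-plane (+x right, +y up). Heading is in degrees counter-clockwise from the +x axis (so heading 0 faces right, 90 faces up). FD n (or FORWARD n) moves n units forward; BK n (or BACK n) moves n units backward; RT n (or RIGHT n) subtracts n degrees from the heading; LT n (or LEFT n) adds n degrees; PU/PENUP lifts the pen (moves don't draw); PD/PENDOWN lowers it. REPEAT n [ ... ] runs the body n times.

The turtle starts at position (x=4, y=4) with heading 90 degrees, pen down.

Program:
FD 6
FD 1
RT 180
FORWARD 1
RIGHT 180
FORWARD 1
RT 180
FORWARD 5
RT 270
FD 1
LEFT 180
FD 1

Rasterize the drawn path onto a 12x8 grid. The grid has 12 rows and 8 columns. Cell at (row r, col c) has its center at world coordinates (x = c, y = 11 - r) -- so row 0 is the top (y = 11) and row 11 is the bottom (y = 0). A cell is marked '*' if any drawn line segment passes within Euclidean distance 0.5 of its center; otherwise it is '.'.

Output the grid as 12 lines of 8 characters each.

Segment 0: (4,4) -> (4,10)
Segment 1: (4,10) -> (4,11)
Segment 2: (4,11) -> (4,10)
Segment 3: (4,10) -> (4,11)
Segment 4: (4,11) -> (4,6)
Segment 5: (4,6) -> (5,6)
Segment 6: (5,6) -> (4,6)

Answer: ....*...
....*...
....*...
....*...
....*...
....**..
....*...
....*...
........
........
........
........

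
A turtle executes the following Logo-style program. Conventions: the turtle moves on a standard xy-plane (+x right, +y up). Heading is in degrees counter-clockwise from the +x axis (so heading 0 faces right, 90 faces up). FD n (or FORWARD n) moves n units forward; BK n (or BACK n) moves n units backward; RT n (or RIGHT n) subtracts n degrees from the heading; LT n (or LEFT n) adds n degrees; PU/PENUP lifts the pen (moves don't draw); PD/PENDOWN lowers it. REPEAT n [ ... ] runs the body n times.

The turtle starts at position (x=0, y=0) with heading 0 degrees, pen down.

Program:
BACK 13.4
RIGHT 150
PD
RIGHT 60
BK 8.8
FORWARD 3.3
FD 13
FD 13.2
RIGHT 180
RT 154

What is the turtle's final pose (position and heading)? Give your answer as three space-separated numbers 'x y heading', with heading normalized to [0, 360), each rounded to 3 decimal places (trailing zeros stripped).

Executing turtle program step by step:
Start: pos=(0,0), heading=0, pen down
BK 13.4: (0,0) -> (-13.4,0) [heading=0, draw]
RT 150: heading 0 -> 210
PD: pen down
RT 60: heading 210 -> 150
BK 8.8: (-13.4,0) -> (-5.779,-4.4) [heading=150, draw]
FD 3.3: (-5.779,-4.4) -> (-8.637,-2.75) [heading=150, draw]
FD 13: (-8.637,-2.75) -> (-19.895,3.75) [heading=150, draw]
FD 13.2: (-19.895,3.75) -> (-31.327,10.35) [heading=150, draw]
RT 180: heading 150 -> 330
RT 154: heading 330 -> 176
Final: pos=(-31.327,10.35), heading=176, 5 segment(s) drawn

Answer: -31.327 10.35 176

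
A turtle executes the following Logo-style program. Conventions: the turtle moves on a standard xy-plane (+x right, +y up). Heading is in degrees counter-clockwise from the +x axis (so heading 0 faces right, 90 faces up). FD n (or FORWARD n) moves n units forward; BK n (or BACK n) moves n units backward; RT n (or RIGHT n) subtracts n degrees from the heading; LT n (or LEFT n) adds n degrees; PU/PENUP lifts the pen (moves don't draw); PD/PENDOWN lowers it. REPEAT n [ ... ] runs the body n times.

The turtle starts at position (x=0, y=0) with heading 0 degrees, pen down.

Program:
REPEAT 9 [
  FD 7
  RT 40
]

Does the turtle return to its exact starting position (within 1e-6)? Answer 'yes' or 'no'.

Executing turtle program step by step:
Start: pos=(0,0), heading=0, pen down
REPEAT 9 [
  -- iteration 1/9 --
  FD 7: (0,0) -> (7,0) [heading=0, draw]
  RT 40: heading 0 -> 320
  -- iteration 2/9 --
  FD 7: (7,0) -> (12.362,-4.5) [heading=320, draw]
  RT 40: heading 320 -> 280
  -- iteration 3/9 --
  FD 7: (12.362,-4.5) -> (13.578,-11.393) [heading=280, draw]
  RT 40: heading 280 -> 240
  -- iteration 4/9 --
  FD 7: (13.578,-11.393) -> (10.078,-17.455) [heading=240, draw]
  RT 40: heading 240 -> 200
  -- iteration 5/9 --
  FD 7: (10.078,-17.455) -> (3.5,-19.849) [heading=200, draw]
  RT 40: heading 200 -> 160
  -- iteration 6/9 --
  FD 7: (3.5,-19.849) -> (-3.078,-17.455) [heading=160, draw]
  RT 40: heading 160 -> 120
  -- iteration 7/9 --
  FD 7: (-3.078,-17.455) -> (-6.578,-11.393) [heading=120, draw]
  RT 40: heading 120 -> 80
  -- iteration 8/9 --
  FD 7: (-6.578,-11.393) -> (-5.362,-4.5) [heading=80, draw]
  RT 40: heading 80 -> 40
  -- iteration 9/9 --
  FD 7: (-5.362,-4.5) -> (0,0) [heading=40, draw]
  RT 40: heading 40 -> 0
]
Final: pos=(0,0), heading=0, 9 segment(s) drawn

Start position: (0, 0)
Final position: (0, 0)
Distance = 0; < 1e-6 -> CLOSED

Answer: yes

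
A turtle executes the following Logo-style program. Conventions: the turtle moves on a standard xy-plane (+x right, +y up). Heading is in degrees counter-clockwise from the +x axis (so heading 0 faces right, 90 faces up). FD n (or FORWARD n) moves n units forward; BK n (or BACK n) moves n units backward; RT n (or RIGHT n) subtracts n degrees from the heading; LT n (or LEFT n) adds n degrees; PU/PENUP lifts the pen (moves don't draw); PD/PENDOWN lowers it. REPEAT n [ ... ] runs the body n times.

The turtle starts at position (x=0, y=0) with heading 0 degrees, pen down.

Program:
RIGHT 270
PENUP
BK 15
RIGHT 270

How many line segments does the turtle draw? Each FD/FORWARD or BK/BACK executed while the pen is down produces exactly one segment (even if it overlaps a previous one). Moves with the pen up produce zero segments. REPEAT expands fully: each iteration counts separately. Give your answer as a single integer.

Answer: 0

Derivation:
Executing turtle program step by step:
Start: pos=(0,0), heading=0, pen down
RT 270: heading 0 -> 90
PU: pen up
BK 15: (0,0) -> (0,-15) [heading=90, move]
RT 270: heading 90 -> 180
Final: pos=(0,-15), heading=180, 0 segment(s) drawn
Segments drawn: 0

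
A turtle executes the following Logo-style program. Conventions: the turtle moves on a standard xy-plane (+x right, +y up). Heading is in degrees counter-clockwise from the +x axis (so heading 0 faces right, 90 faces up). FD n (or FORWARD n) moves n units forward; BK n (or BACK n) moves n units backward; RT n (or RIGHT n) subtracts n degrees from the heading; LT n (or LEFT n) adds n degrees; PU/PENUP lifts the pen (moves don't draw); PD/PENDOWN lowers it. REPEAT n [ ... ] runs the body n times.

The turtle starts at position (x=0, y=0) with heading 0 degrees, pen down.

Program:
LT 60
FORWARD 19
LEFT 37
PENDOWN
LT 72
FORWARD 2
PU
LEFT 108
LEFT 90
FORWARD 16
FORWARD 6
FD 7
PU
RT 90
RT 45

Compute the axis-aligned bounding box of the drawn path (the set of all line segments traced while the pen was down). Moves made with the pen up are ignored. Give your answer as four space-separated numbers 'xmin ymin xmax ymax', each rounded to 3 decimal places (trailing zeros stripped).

Executing turtle program step by step:
Start: pos=(0,0), heading=0, pen down
LT 60: heading 0 -> 60
FD 19: (0,0) -> (9.5,16.454) [heading=60, draw]
LT 37: heading 60 -> 97
PD: pen down
LT 72: heading 97 -> 169
FD 2: (9.5,16.454) -> (7.537,16.836) [heading=169, draw]
PU: pen up
LT 108: heading 169 -> 277
LT 90: heading 277 -> 7
FD 16: (7.537,16.836) -> (23.417,18.786) [heading=7, move]
FD 6: (23.417,18.786) -> (29.373,19.517) [heading=7, move]
FD 7: (29.373,19.517) -> (36.321,20.37) [heading=7, move]
PU: pen up
RT 90: heading 7 -> 277
RT 45: heading 277 -> 232
Final: pos=(36.321,20.37), heading=232, 2 segment(s) drawn

Segment endpoints: x in {0, 7.537, 9.5}, y in {0, 16.454, 16.836}
xmin=0, ymin=0, xmax=9.5, ymax=16.836

Answer: 0 0 9.5 16.836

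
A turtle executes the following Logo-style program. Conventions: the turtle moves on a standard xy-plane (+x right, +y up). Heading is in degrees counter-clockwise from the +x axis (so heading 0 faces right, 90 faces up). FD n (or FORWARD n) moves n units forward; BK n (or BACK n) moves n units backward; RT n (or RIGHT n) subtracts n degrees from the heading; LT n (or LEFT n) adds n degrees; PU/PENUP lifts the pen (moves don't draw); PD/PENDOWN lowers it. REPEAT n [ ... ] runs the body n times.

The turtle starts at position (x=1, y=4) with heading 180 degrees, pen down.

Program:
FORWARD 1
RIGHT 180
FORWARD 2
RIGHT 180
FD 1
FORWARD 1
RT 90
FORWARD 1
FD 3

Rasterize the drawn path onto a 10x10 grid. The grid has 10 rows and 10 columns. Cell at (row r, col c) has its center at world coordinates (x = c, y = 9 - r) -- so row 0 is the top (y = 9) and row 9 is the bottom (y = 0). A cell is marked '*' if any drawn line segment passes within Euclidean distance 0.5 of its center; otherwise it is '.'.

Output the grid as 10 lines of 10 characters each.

Segment 0: (1,4) -> (0,4)
Segment 1: (0,4) -> (2,4)
Segment 2: (2,4) -> (1,4)
Segment 3: (1,4) -> (0,4)
Segment 4: (0,4) -> (-0,5)
Segment 5: (-0,5) -> (-0,8)

Answer: ..........
*.........
*.........
*.........
*.........
***.......
..........
..........
..........
..........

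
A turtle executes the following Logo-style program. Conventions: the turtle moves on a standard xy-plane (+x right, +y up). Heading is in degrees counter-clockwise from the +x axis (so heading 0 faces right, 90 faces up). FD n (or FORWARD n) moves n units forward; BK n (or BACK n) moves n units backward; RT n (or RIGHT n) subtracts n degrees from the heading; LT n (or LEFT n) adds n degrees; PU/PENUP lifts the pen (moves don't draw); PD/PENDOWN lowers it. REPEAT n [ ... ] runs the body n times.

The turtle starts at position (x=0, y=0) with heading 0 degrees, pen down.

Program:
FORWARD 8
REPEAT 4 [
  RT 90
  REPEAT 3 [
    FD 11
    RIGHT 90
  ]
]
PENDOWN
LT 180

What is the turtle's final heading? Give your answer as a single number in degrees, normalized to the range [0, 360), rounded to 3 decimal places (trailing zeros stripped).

Answer: 180

Derivation:
Executing turtle program step by step:
Start: pos=(0,0), heading=0, pen down
FD 8: (0,0) -> (8,0) [heading=0, draw]
REPEAT 4 [
  -- iteration 1/4 --
  RT 90: heading 0 -> 270
  REPEAT 3 [
    -- iteration 1/3 --
    FD 11: (8,0) -> (8,-11) [heading=270, draw]
    RT 90: heading 270 -> 180
    -- iteration 2/3 --
    FD 11: (8,-11) -> (-3,-11) [heading=180, draw]
    RT 90: heading 180 -> 90
    -- iteration 3/3 --
    FD 11: (-3,-11) -> (-3,0) [heading=90, draw]
    RT 90: heading 90 -> 0
  ]
  -- iteration 2/4 --
  RT 90: heading 0 -> 270
  REPEAT 3 [
    -- iteration 1/3 --
    FD 11: (-3,0) -> (-3,-11) [heading=270, draw]
    RT 90: heading 270 -> 180
    -- iteration 2/3 --
    FD 11: (-3,-11) -> (-14,-11) [heading=180, draw]
    RT 90: heading 180 -> 90
    -- iteration 3/3 --
    FD 11: (-14,-11) -> (-14,0) [heading=90, draw]
    RT 90: heading 90 -> 0
  ]
  -- iteration 3/4 --
  RT 90: heading 0 -> 270
  REPEAT 3 [
    -- iteration 1/3 --
    FD 11: (-14,0) -> (-14,-11) [heading=270, draw]
    RT 90: heading 270 -> 180
    -- iteration 2/3 --
    FD 11: (-14,-11) -> (-25,-11) [heading=180, draw]
    RT 90: heading 180 -> 90
    -- iteration 3/3 --
    FD 11: (-25,-11) -> (-25,0) [heading=90, draw]
    RT 90: heading 90 -> 0
  ]
  -- iteration 4/4 --
  RT 90: heading 0 -> 270
  REPEAT 3 [
    -- iteration 1/3 --
    FD 11: (-25,0) -> (-25,-11) [heading=270, draw]
    RT 90: heading 270 -> 180
    -- iteration 2/3 --
    FD 11: (-25,-11) -> (-36,-11) [heading=180, draw]
    RT 90: heading 180 -> 90
    -- iteration 3/3 --
    FD 11: (-36,-11) -> (-36,0) [heading=90, draw]
    RT 90: heading 90 -> 0
  ]
]
PD: pen down
LT 180: heading 0 -> 180
Final: pos=(-36,0), heading=180, 13 segment(s) drawn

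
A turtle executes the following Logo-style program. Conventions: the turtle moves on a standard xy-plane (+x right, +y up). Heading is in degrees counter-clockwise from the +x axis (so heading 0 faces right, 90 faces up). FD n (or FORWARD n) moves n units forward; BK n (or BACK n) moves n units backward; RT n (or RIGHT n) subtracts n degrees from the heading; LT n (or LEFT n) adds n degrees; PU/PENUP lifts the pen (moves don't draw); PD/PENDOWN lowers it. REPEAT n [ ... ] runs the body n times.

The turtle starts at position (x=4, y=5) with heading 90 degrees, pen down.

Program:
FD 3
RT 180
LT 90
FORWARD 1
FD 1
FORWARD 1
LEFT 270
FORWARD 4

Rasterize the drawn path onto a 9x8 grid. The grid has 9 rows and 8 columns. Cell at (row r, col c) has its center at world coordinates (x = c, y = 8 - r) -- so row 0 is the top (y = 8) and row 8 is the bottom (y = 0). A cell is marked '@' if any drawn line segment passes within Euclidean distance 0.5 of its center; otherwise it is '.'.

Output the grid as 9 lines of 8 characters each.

Segment 0: (4,5) -> (4,8)
Segment 1: (4,8) -> (5,8)
Segment 2: (5,8) -> (6,8)
Segment 3: (6,8) -> (7,8)
Segment 4: (7,8) -> (7,4)

Answer: ....@@@@
....@..@
....@..@
....@..@
.......@
........
........
........
........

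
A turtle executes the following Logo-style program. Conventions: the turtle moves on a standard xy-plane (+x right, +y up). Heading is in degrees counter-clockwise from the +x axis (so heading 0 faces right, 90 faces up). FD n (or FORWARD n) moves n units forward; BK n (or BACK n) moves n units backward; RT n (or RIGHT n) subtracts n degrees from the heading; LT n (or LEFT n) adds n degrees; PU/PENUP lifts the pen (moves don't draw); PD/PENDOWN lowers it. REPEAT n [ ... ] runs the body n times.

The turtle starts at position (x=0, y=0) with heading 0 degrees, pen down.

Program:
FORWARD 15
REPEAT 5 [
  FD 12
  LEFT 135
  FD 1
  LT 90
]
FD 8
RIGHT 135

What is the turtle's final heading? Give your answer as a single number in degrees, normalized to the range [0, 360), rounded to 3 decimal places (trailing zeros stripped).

Executing turtle program step by step:
Start: pos=(0,0), heading=0, pen down
FD 15: (0,0) -> (15,0) [heading=0, draw]
REPEAT 5 [
  -- iteration 1/5 --
  FD 12: (15,0) -> (27,0) [heading=0, draw]
  LT 135: heading 0 -> 135
  FD 1: (27,0) -> (26.293,0.707) [heading=135, draw]
  LT 90: heading 135 -> 225
  -- iteration 2/5 --
  FD 12: (26.293,0.707) -> (17.808,-7.778) [heading=225, draw]
  LT 135: heading 225 -> 0
  FD 1: (17.808,-7.778) -> (18.808,-7.778) [heading=0, draw]
  LT 90: heading 0 -> 90
  -- iteration 3/5 --
  FD 12: (18.808,-7.778) -> (18.808,4.222) [heading=90, draw]
  LT 135: heading 90 -> 225
  FD 1: (18.808,4.222) -> (18.101,3.515) [heading=225, draw]
  LT 90: heading 225 -> 315
  -- iteration 4/5 --
  FD 12: (18.101,3.515) -> (26.586,-4.971) [heading=315, draw]
  LT 135: heading 315 -> 90
  FD 1: (26.586,-4.971) -> (26.586,-3.971) [heading=90, draw]
  LT 90: heading 90 -> 180
  -- iteration 5/5 --
  FD 12: (26.586,-3.971) -> (14.586,-3.971) [heading=180, draw]
  LT 135: heading 180 -> 315
  FD 1: (14.586,-3.971) -> (15.293,-4.678) [heading=315, draw]
  LT 90: heading 315 -> 45
]
FD 8: (15.293,-4.678) -> (20.95,0.979) [heading=45, draw]
RT 135: heading 45 -> 270
Final: pos=(20.95,0.979), heading=270, 12 segment(s) drawn

Answer: 270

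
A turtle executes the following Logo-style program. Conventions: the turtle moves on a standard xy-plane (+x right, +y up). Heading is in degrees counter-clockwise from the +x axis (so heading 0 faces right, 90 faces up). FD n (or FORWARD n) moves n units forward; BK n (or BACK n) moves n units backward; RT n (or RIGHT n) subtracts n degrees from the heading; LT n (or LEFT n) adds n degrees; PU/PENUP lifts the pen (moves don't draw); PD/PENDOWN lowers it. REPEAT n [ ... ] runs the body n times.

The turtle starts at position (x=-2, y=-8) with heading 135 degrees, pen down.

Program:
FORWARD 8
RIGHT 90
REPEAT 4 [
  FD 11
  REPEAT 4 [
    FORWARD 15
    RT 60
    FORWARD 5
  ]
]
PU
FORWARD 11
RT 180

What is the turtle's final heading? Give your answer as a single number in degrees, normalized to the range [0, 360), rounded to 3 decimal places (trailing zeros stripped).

Executing turtle program step by step:
Start: pos=(-2,-8), heading=135, pen down
FD 8: (-2,-8) -> (-7.657,-2.343) [heading=135, draw]
RT 90: heading 135 -> 45
REPEAT 4 [
  -- iteration 1/4 --
  FD 11: (-7.657,-2.343) -> (0.121,5.435) [heading=45, draw]
  REPEAT 4 [
    -- iteration 1/4 --
    FD 15: (0.121,5.435) -> (10.728,16.042) [heading=45, draw]
    RT 60: heading 45 -> 345
    FD 5: (10.728,16.042) -> (15.558,14.748) [heading=345, draw]
    -- iteration 2/4 --
    FD 15: (15.558,14.748) -> (30.046,10.865) [heading=345, draw]
    RT 60: heading 345 -> 285
    FD 5: (30.046,10.865) -> (31.341,6.036) [heading=285, draw]
    -- iteration 3/4 --
    FD 15: (31.341,6.036) -> (35.223,-8.453) [heading=285, draw]
    RT 60: heading 285 -> 225
    FD 5: (35.223,-8.453) -> (31.687,-11.989) [heading=225, draw]
    -- iteration 4/4 --
    FD 15: (31.687,-11.989) -> (21.081,-22.595) [heading=225, draw]
    RT 60: heading 225 -> 165
    FD 5: (21.081,-22.595) -> (16.251,-21.301) [heading=165, draw]
  ]
  -- iteration 2/4 --
  FD 11: (16.251,-21.301) -> (5.626,-18.454) [heading=165, draw]
  REPEAT 4 [
    -- iteration 1/4 --
    FD 15: (5.626,-18.454) -> (-8.863,-14.572) [heading=165, draw]
    RT 60: heading 165 -> 105
    FD 5: (-8.863,-14.572) -> (-10.157,-9.742) [heading=105, draw]
    -- iteration 2/4 --
    FD 15: (-10.157,-9.742) -> (-14.039,4.747) [heading=105, draw]
    RT 60: heading 105 -> 45
    FD 5: (-14.039,4.747) -> (-10.504,8.282) [heading=45, draw]
    -- iteration 3/4 --
    FD 15: (-10.504,8.282) -> (0.103,18.889) [heading=45, draw]
    RT 60: heading 45 -> 345
    FD 5: (0.103,18.889) -> (4.932,17.595) [heading=345, draw]
    -- iteration 4/4 --
    FD 15: (4.932,17.595) -> (19.421,13.712) [heading=345, draw]
    RT 60: heading 345 -> 285
    FD 5: (19.421,13.712) -> (20.715,8.883) [heading=285, draw]
  ]
  -- iteration 3/4 --
  FD 11: (20.715,8.883) -> (23.562,-1.743) [heading=285, draw]
  REPEAT 4 [
    -- iteration 1/4 --
    FD 15: (23.562,-1.743) -> (27.445,-16.231) [heading=285, draw]
    RT 60: heading 285 -> 225
    FD 5: (27.445,-16.231) -> (23.909,-19.767) [heading=225, draw]
    -- iteration 2/4 --
    FD 15: (23.909,-19.767) -> (13.303,-30.374) [heading=225, draw]
    RT 60: heading 225 -> 165
    FD 5: (13.303,-30.374) -> (8.473,-29.079) [heading=165, draw]
    -- iteration 3/4 --
    FD 15: (8.473,-29.079) -> (-6.016,-25.197) [heading=165, draw]
    RT 60: heading 165 -> 105
    FD 5: (-6.016,-25.197) -> (-7.31,-20.368) [heading=105, draw]
    -- iteration 4/4 --
    FD 15: (-7.31,-20.368) -> (-11.192,-5.879) [heading=105, draw]
    RT 60: heading 105 -> 45
    FD 5: (-11.192,-5.879) -> (-7.657,-2.343) [heading=45, draw]
  ]
  -- iteration 4/4 --
  FD 11: (-7.657,-2.343) -> (0.121,5.435) [heading=45, draw]
  REPEAT 4 [
    -- iteration 1/4 --
    FD 15: (0.121,5.435) -> (10.728,16.042) [heading=45, draw]
    RT 60: heading 45 -> 345
    FD 5: (10.728,16.042) -> (15.558,14.748) [heading=345, draw]
    -- iteration 2/4 --
    FD 15: (15.558,14.748) -> (30.046,10.865) [heading=345, draw]
    RT 60: heading 345 -> 285
    FD 5: (30.046,10.865) -> (31.341,6.036) [heading=285, draw]
    -- iteration 3/4 --
    FD 15: (31.341,6.036) -> (35.223,-8.453) [heading=285, draw]
    RT 60: heading 285 -> 225
    FD 5: (35.223,-8.453) -> (31.687,-11.989) [heading=225, draw]
    -- iteration 4/4 --
    FD 15: (31.687,-11.989) -> (21.081,-22.595) [heading=225, draw]
    RT 60: heading 225 -> 165
    FD 5: (21.081,-22.595) -> (16.251,-21.301) [heading=165, draw]
  ]
]
PU: pen up
FD 11: (16.251,-21.301) -> (5.626,-18.454) [heading=165, move]
RT 180: heading 165 -> 345
Final: pos=(5.626,-18.454), heading=345, 37 segment(s) drawn

Answer: 345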